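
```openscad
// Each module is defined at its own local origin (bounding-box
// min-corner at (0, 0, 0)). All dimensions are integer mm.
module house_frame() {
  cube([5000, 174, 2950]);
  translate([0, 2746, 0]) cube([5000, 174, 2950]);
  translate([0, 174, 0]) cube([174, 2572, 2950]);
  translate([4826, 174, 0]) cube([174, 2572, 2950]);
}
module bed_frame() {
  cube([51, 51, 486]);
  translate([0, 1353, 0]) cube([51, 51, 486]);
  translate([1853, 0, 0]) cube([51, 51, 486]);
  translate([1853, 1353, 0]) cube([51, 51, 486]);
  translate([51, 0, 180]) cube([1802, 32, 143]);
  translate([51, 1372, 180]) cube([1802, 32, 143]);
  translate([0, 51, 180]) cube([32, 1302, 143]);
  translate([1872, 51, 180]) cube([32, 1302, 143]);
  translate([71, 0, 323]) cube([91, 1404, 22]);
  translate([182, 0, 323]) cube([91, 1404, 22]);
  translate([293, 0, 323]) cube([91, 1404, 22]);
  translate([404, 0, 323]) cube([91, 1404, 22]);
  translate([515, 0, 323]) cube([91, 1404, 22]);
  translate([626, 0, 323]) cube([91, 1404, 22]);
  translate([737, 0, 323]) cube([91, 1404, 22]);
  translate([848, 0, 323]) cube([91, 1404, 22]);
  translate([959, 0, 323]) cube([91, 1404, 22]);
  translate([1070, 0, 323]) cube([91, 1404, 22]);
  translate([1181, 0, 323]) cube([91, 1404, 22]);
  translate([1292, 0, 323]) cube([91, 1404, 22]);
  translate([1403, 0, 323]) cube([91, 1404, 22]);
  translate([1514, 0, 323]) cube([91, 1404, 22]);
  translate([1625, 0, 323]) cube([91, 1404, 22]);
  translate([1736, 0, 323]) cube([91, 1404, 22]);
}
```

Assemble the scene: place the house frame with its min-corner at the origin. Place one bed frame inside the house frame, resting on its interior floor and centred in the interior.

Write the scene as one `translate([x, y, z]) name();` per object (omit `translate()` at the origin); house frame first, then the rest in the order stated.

house_frame();
translate([1548, 758, 0]) bed_frame();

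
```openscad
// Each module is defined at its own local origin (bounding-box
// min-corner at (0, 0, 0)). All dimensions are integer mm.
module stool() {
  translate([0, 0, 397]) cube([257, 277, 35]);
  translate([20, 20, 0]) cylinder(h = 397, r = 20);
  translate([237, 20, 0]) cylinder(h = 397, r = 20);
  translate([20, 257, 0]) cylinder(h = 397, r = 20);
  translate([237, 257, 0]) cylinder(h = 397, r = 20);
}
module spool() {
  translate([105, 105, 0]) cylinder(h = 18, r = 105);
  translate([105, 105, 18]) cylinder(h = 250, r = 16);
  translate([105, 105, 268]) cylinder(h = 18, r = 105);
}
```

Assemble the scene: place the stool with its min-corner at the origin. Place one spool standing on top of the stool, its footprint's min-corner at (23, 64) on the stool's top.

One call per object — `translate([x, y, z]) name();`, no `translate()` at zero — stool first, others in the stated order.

stool();
translate([23, 64, 432]) spool();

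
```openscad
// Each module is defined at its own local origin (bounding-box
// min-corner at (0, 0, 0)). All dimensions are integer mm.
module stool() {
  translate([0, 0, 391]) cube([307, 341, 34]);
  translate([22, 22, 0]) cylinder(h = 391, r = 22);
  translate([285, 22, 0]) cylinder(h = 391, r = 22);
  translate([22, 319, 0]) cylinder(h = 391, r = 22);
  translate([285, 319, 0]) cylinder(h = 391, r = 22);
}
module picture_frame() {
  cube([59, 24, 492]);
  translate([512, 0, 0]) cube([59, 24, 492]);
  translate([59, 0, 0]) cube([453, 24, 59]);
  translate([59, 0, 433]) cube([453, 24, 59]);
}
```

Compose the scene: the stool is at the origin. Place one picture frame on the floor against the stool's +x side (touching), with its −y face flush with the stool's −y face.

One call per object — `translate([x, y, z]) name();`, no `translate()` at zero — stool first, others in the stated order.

stool();
translate([307, 0, 0]) picture_frame();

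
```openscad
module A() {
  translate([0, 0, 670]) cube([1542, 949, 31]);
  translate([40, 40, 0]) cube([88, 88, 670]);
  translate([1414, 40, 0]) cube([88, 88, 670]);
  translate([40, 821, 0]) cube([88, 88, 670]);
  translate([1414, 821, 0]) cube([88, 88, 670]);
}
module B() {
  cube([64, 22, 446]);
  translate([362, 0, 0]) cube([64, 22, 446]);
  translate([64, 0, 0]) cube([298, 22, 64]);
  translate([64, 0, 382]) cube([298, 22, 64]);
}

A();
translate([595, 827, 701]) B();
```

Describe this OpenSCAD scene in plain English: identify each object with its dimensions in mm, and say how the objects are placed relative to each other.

A is a rectangular dining table. The top is 1542×949×31 mm with its upper surface at z = 701 mm. It stands on four 88×88 mm square legs, each inset 40 mm from the nearest pair of top edges, running from the floor to the underside of the top.

B is a picture frame with a 298×318 mm rectangular opening (x by z) and a uniform 64 mm border on every side. Frame depth is 22 mm along y. It is built from two vertical stiles running the full outside height and two horizontal rails spanning the gap between the stiles.

The picture frame is on top of the table.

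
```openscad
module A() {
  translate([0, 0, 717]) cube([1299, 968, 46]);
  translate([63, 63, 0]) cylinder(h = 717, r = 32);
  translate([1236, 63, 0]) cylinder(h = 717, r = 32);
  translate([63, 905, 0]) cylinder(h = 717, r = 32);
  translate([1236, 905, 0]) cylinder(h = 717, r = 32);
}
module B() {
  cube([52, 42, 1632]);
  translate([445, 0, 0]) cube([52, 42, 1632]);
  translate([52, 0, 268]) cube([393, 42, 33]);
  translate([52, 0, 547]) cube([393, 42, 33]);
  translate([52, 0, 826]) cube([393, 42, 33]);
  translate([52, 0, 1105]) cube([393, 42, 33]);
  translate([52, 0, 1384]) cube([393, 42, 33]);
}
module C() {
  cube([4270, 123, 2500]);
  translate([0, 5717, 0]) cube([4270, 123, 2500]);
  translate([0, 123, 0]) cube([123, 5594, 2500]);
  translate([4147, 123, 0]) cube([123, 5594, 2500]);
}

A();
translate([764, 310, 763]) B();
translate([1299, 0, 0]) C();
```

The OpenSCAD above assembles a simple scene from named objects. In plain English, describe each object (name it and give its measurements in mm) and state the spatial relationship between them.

A is a table with a 1299×968 mm rectangular top, 46 mm thick, top surface at z = 763 mm, supported by four round legs of 64 mm diameter, each leg's bounding box inset 31 mm from the nearest pair of top edges, running from the floor.

B is a straight ladder. Two 52×42 mm vertical rails, 1632 mm tall, stand 497 mm apart (outside-to-outside) with their front faces coplanar on the −y side. 5 rungs, each 42 mm deep and 33 mm tall, span between the inner faces of the rails, front faces flush with the rails. The lowest rung's underside is at z = 268 mm and rungs are spaced 279 mm apart (underside to underside).

C is the wall frame of a small rectangular building: four walls, each 2500 mm tall and 123 mm thick, enclosing a footprint 4270 mm (x) by 5840 mm (y) outside-to-outside, with no floor or roof. The front and back walls (the −y and +y sides) span the full width; the two side walls fit between them.

The ladder is on top of the table. The house frame is against the table's +x side, with their −y faces flush.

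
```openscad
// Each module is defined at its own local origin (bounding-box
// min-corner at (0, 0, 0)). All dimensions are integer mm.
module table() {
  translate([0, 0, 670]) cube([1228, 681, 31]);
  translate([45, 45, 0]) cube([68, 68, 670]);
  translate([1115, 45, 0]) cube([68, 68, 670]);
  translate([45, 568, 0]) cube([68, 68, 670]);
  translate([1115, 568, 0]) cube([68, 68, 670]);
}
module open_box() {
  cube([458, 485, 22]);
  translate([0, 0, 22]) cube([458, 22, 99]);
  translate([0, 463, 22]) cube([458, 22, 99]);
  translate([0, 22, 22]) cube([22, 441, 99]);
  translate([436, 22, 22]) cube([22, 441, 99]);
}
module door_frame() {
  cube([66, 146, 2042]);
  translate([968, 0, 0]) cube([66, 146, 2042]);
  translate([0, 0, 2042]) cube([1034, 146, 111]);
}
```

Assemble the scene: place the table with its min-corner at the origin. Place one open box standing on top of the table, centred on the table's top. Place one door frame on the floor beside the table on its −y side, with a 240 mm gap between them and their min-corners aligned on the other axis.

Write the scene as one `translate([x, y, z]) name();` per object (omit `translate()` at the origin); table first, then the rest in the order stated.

table();
translate([385, 98, 701]) open_box();
translate([0, -386, 0]) door_frame();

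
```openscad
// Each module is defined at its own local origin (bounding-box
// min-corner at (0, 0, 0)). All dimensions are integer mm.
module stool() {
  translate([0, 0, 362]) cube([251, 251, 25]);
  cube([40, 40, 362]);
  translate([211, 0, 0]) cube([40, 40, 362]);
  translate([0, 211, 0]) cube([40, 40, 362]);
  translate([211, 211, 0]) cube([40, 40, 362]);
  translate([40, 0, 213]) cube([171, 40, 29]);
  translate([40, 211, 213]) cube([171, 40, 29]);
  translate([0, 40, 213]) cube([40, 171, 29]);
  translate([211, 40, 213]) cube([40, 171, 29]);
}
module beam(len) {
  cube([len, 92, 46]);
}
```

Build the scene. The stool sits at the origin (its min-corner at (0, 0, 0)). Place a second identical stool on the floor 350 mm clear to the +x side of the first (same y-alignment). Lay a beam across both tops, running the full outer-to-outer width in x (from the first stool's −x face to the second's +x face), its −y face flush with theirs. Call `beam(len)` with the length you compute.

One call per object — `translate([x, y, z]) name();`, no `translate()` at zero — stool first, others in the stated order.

stool();
translate([601, 0, 0]) stool();
translate([0, 0, 387]) beam(852);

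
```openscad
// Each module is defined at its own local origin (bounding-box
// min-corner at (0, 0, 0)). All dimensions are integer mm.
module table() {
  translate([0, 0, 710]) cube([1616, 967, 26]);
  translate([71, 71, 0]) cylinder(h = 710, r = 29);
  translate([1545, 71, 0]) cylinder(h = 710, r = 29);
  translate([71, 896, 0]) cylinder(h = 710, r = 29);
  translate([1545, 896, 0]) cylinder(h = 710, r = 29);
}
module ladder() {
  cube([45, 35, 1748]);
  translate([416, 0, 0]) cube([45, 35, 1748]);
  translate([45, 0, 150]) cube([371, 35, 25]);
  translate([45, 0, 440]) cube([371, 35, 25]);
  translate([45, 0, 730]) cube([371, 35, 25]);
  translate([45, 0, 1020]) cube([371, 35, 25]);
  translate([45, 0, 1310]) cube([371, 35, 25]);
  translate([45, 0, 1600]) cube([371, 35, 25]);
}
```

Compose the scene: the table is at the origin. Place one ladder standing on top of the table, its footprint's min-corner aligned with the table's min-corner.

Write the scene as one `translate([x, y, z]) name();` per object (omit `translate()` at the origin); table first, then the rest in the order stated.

table();
translate([0, 0, 736]) ladder();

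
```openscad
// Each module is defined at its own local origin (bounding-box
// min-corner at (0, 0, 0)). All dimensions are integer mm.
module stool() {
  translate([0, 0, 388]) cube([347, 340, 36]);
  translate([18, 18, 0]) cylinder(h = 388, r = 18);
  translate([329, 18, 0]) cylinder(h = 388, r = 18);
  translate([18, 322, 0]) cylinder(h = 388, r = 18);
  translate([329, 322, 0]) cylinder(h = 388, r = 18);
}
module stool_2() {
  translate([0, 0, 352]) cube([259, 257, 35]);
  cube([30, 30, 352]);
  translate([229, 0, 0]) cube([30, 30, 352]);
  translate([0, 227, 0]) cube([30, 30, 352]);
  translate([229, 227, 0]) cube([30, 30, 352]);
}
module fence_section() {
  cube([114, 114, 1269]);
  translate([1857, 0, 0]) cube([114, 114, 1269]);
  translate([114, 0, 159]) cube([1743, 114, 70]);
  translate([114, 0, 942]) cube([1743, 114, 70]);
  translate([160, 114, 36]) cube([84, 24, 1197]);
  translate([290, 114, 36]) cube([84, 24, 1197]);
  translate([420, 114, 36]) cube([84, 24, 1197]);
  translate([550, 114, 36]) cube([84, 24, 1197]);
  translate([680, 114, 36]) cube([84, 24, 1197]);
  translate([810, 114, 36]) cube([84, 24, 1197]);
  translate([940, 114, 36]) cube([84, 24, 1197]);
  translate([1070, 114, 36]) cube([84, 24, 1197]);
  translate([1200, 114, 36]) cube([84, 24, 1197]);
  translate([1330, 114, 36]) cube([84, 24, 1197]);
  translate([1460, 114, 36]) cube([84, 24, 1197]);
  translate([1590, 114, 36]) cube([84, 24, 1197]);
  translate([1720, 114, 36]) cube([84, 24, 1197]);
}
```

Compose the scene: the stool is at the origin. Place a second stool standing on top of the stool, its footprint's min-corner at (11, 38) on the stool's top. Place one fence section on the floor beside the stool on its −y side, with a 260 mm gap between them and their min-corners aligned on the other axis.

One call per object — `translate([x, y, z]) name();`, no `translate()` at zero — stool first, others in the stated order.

stool();
translate([11, 38, 424]) stool_2();
translate([0, -398, 0]) fence_section();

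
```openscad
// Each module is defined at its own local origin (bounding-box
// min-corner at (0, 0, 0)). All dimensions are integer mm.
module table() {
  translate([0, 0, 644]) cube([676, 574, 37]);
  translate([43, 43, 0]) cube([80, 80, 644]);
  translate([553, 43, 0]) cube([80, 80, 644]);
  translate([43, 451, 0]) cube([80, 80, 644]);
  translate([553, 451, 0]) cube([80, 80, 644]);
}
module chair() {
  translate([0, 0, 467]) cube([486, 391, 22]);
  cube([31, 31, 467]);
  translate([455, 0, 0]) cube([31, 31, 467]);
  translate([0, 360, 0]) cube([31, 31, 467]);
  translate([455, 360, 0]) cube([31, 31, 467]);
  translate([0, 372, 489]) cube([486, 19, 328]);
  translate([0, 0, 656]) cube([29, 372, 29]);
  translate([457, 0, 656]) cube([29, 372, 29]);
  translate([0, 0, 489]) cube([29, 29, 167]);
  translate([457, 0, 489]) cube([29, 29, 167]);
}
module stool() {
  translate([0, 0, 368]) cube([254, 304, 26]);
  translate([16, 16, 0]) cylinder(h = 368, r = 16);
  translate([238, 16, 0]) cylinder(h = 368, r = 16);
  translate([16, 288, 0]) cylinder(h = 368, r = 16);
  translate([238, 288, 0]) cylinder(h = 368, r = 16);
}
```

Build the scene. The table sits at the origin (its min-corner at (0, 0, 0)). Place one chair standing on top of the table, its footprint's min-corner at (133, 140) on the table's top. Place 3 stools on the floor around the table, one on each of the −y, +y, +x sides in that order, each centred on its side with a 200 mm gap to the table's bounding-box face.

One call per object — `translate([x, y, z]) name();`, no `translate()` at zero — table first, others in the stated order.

table();
translate([133, 140, 681]) chair();
translate([211, -504, 0]) stool();
translate([211, 774, 0]) stool();
translate([876, 135, 0]) stool();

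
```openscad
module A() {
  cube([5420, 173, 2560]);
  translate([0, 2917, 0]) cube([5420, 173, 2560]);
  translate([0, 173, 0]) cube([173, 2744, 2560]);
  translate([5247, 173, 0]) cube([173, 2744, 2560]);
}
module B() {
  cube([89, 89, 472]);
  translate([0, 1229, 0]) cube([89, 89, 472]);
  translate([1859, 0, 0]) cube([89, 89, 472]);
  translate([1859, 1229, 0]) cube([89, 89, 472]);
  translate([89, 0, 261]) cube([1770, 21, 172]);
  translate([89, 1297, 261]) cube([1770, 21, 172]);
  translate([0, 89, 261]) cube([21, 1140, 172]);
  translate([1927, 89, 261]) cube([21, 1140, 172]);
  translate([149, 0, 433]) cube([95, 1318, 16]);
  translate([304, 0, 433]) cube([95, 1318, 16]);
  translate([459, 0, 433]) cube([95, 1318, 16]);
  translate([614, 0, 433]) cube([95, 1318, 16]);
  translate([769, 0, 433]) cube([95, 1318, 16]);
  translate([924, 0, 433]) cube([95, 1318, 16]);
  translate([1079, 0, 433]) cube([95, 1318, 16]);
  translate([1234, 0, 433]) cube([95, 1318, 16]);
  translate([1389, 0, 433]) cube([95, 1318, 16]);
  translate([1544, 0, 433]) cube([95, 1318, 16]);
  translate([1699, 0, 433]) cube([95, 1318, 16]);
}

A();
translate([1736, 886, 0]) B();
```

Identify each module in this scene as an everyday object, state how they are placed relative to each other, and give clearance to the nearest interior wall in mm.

A is a house frame. B is a bed frame. The bed frame sits inside the house frame, centred. The clearance to the nearest interior wall is 713 mm.

Clearances: x = 1563, y = 713; minimum 713 mm.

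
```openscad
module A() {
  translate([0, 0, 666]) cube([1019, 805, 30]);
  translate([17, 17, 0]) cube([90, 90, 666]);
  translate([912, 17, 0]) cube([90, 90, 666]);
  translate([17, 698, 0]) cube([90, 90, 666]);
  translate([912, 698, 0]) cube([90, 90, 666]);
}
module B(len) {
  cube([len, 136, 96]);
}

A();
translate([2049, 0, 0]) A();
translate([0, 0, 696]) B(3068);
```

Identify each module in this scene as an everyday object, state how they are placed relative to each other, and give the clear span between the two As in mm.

Second table starts at x = 2049; first ends at x = 1019; clear span = 2049 − 1019 = 1030 mm.

A is a table. B is a beam. A beam spans the tops of two tables. The clear span between the two tables is 1030 mm.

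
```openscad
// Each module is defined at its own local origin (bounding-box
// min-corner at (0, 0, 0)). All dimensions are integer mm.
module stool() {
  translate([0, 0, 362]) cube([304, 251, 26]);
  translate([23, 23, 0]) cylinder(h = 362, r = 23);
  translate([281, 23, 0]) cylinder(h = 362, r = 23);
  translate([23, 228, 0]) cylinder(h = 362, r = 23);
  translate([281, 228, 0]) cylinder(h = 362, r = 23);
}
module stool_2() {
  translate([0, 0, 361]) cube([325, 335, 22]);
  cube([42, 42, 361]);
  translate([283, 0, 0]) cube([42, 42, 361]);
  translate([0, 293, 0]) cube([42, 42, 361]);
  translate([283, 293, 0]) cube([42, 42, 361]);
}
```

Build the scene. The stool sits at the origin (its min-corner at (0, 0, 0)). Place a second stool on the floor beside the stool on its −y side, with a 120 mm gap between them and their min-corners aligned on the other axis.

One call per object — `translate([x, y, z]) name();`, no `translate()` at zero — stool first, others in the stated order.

stool();
translate([0, -455, 0]) stool_2();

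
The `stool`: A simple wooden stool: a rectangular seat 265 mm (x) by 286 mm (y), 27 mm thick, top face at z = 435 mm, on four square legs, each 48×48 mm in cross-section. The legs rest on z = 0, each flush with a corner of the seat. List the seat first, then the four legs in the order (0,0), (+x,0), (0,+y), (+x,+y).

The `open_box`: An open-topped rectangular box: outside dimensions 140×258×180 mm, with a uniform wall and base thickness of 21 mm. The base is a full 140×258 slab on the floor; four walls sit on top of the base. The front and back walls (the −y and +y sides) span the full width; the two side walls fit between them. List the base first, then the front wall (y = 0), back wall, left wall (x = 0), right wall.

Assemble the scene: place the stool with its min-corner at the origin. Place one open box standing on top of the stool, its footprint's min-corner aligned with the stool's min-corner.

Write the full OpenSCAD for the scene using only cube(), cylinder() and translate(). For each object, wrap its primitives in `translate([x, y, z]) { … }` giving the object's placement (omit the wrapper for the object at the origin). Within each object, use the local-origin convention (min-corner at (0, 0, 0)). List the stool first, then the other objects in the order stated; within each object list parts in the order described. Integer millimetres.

translate([0, 0, 408]) cube([265, 286, 27]);
cube([48, 48, 408]);
translate([217, 0, 0]) cube([48, 48, 408]);
translate([0, 238, 0]) cube([48, 48, 408]);
translate([217, 238, 0]) cube([48, 48, 408]);
translate([0, 0, 435]) {
  cube([140, 258, 21]);
  translate([0, 0, 21]) cube([140, 21, 159]);
  translate([0, 237, 21]) cube([140, 21, 159]);
  translate([0, 21, 21]) cube([21, 216, 159]);
  translate([119, 21, 21]) cube([21, 216, 159]);
}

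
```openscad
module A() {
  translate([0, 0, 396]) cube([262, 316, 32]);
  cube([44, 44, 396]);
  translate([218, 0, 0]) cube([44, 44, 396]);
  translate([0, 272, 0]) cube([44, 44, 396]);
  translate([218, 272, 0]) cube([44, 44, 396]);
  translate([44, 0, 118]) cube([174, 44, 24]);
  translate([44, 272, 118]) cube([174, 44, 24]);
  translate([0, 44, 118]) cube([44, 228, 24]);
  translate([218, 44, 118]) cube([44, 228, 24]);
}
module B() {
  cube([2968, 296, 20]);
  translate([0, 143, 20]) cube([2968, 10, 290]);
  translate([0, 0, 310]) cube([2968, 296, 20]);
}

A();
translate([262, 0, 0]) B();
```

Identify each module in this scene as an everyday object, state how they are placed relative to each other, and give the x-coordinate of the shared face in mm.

A is a stool. B is an I-beam. The I-beam is against the stool's +x side, with their −y faces flush. The x-coordinate of the shared face is 262 mm.

The stool's +x face and the I-beam's −x face are both at x = 262 mm.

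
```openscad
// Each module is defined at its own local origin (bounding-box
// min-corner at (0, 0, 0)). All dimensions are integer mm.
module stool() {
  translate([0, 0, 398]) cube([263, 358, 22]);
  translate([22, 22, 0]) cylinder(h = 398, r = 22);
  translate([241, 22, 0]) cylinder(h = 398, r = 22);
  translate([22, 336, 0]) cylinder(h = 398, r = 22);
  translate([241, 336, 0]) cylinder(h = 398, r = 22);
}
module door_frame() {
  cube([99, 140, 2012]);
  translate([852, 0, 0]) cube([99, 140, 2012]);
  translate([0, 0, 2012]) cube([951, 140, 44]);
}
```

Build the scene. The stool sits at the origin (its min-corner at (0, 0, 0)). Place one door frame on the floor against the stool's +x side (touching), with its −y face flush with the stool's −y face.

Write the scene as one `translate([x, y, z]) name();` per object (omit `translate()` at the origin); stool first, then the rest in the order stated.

stool();
translate([263, 0, 0]) door_frame();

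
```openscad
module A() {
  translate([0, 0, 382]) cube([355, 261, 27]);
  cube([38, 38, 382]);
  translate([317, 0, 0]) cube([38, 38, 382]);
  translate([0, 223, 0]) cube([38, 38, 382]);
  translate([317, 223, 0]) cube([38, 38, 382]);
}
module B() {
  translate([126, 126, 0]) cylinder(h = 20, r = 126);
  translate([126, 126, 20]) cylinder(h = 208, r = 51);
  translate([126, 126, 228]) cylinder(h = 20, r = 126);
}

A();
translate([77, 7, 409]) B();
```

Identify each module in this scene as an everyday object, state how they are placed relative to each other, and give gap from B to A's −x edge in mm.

A is a stool. B is a spool. The spool is on top of the stool. The gap from the spool to the stool's −x edge is 77 mm.

The spool's min-x is at 77; the stool's min-x is 0; gap = 77 mm.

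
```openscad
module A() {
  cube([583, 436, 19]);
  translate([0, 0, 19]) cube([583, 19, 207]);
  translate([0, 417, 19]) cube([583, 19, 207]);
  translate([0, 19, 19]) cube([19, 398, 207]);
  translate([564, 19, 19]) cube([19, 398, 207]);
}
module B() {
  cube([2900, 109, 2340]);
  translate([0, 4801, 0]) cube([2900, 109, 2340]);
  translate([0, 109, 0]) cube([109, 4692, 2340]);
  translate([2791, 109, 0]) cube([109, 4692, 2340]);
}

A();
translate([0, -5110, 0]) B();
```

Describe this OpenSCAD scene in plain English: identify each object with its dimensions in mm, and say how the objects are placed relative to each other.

A is an open-topped rectangular box: outside dimensions 583×436×226 mm, with a uniform wall and base thickness of 19 mm. The base is a full 583×436 slab on the floor; four walls sit on top of the base. The front and back walls (the −y and +y sides) span the full width; the two side walls fit between them.

B is a box-shaped house frame (walls only): outside footprint 2900×4910 mm, wall height 2340 mm, wall thickness 109 mm. The two y-facing walls run the full x-width; the two x-facing walls fit between the inner faces of the y-facing walls.

The house frame is on the floor beside the open box on its −y side.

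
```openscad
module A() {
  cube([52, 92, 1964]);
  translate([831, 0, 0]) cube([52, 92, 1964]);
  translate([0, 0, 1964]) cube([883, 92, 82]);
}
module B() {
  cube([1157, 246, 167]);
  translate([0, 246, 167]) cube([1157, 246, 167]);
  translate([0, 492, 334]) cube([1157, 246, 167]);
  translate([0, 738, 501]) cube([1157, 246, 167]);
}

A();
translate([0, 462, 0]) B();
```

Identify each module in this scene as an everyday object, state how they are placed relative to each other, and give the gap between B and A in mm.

The staircase's nearest face is 370 mm from the door frame's +y face.

A is a door frame. B is a staircase. The staircase is on the floor beside the door frame on its +y side. The gap between the staircase and the door frame is 370 mm.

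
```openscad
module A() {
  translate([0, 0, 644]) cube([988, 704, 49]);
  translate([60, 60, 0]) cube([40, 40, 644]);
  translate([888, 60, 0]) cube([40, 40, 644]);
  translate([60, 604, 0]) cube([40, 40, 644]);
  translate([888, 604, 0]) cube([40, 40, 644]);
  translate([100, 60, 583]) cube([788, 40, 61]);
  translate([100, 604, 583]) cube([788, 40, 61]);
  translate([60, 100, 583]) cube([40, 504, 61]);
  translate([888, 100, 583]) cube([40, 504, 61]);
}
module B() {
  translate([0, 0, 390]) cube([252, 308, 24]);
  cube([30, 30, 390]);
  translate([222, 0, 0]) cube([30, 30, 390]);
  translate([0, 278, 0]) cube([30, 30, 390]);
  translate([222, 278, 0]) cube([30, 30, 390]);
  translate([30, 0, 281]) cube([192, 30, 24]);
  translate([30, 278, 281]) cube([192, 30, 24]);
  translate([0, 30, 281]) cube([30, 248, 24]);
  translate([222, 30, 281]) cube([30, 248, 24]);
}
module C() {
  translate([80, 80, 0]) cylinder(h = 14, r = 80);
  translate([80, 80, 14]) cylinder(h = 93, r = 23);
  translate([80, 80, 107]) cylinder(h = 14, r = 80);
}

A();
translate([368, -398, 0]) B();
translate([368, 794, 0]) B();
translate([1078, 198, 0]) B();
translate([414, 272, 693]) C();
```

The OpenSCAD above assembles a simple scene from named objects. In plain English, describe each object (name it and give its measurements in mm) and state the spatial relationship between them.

A is a rectangular dining table. The top is 988×704×49 mm with its upper surface at z = 693 mm. It stands on four 40×40 mm square legs, each inset 60 mm from the nearest pair of top edges, running from the floor to the underside of the top. Four apron rails, 40 mm thick and 61 mm tall, run between adjacent legs with their top edges flush with the underside of the top and their outer faces flush with the legs' outer faces.

B is a four-legged stool. The seat is 252×308 mm, 24 mm thick, top at z = 414 mm. It stands on four square legs, each 30×30 mm in cross-section, from z = 0 to the seat underside, each flush with a corner of the seat. Four stretchers, 30 mm wide and 24 mm tall, connect adjacent legs with their undersides at z = 281 mm, each running between the inner faces of the legs it joins and aligned with the legs' outer faces on the other axis.

C is a spool: two coaxial disc flanges of radius 80 mm and thickness 14 mm, joined by a core cylinder of radius 23 mm and height 93 mm. The lower flange rests on z = 0 and the three cylinders share a vertical axis.

Three stools sit around the table at the −y, +y, +x sides. The spool is on top of the table, centred.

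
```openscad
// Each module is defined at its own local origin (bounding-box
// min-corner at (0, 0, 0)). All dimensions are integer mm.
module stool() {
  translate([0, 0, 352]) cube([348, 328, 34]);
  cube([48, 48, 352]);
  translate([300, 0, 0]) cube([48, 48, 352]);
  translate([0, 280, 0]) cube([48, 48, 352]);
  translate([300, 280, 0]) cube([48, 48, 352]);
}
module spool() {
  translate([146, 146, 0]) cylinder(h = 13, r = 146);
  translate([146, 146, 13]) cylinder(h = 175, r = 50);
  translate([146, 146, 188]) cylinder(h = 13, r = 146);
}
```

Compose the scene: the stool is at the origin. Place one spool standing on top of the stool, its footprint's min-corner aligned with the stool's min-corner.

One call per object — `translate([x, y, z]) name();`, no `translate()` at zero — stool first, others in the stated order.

stool();
translate([0, 0, 386]) spool();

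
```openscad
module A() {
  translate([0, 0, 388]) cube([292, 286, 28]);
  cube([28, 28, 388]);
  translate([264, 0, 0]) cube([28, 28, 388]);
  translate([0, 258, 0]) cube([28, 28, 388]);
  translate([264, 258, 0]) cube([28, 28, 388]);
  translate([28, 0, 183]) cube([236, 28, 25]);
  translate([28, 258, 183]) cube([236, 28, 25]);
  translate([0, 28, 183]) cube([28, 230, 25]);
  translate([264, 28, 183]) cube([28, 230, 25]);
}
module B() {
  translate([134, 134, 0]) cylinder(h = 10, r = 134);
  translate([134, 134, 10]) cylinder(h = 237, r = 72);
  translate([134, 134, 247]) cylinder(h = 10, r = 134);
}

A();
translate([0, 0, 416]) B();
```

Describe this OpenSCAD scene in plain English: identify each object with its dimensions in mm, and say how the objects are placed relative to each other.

A is a simple wooden stool: a rectangular seat 292 mm (x) by 286 mm (y), 28 mm thick, top face at z = 416 mm, on four square legs, each 28×28 mm in cross-section. The legs rest on z = 0, each flush with a corner of the seat. Four stretchers, 28 mm wide and 25 mm tall, connect adjacent legs with their undersides at z = 183 mm, each running between the inner faces of the legs it joins and aligned with the legs' outer faces on the other axis.

B is a spool: two coaxial disc flanges of radius 134 mm and thickness 10 mm, joined by a core cylinder of radius 72 mm and height 237 mm. The lower flange rests on z = 0 and the three cylinders share a vertical axis.

The spool is on top of the stool.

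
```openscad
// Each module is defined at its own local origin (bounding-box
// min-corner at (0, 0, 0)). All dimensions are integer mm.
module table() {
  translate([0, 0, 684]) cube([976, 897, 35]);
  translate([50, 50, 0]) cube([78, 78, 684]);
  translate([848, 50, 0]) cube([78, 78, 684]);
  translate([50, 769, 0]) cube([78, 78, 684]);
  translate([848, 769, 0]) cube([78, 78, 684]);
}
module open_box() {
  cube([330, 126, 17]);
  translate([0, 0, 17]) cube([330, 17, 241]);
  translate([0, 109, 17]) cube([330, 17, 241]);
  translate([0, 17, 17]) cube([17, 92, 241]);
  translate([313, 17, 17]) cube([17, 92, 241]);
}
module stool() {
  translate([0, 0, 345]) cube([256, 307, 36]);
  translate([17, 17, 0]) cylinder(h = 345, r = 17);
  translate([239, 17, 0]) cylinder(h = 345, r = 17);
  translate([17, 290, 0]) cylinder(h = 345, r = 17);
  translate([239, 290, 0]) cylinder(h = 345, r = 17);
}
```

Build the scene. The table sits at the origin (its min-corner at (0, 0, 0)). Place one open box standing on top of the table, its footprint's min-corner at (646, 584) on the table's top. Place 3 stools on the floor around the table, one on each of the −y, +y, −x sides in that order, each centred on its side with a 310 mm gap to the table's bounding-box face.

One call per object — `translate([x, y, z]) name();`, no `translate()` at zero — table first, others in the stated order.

table();
translate([646, 584, 719]) open_box();
translate([360, -617, 0]) stool();
translate([360, 1207, 0]) stool();
translate([-566, 295, 0]) stool();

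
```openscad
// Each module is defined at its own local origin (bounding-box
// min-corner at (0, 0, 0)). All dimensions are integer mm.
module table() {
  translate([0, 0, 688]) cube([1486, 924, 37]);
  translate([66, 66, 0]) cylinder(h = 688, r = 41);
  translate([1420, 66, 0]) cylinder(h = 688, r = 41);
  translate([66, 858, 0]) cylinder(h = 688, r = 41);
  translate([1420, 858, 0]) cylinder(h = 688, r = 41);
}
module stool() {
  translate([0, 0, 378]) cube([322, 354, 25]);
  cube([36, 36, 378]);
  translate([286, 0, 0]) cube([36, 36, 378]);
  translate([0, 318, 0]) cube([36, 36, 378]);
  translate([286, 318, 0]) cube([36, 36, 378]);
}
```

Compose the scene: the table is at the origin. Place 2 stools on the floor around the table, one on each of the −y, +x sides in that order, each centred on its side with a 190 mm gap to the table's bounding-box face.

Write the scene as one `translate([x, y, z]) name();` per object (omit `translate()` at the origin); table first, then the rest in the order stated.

table();
translate([582, -544, 0]) stool();
translate([1676, 285, 0]) stool();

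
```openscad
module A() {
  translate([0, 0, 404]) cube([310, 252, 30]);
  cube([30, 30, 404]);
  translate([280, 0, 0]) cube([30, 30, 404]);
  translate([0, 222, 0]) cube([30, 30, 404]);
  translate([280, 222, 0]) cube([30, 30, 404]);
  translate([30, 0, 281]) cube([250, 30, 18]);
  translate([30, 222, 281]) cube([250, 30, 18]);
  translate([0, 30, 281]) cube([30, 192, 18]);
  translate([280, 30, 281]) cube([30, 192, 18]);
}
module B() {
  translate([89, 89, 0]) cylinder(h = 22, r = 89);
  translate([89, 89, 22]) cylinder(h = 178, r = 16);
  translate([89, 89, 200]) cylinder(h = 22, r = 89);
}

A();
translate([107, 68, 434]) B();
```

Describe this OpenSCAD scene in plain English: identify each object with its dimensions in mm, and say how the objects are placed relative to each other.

A is a four-legged stool. The seat is 310×252 mm, 30 mm thick, top at z = 434 mm. It stands on four square legs, each 30×30 mm in cross-section, from z = 0 to the seat underside, each flush with a corner of the seat. Four stretchers, 30 mm wide and 18 mm tall, connect adjacent legs with their undersides at z = 281 mm, each running between the inner faces of the legs it joins and aligned with the legs' outer faces on the other axis.

B is a spool: two coaxial disc flanges of radius 89 mm and thickness 22 mm, joined by a core cylinder of radius 16 mm and height 178 mm. The lower flange rests on z = 0 and the three cylinders share a vertical axis.

The spool is on top of the stool.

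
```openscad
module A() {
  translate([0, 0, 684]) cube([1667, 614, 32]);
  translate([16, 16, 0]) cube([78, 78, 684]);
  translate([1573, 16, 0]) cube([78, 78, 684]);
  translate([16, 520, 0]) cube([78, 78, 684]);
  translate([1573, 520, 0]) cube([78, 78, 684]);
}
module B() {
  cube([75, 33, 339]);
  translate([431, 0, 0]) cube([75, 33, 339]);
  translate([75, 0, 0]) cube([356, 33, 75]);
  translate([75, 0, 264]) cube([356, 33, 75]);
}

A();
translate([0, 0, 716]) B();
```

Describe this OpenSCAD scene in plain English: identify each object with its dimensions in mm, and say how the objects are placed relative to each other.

A is a rectangular dining table. The top is 1667×614×32 mm with its upper surface at z = 716 mm. It stands on four 78×78 mm square legs, each inset 16 mm from the nearest pair of top edges, running from the floor to the underside of the top.

B is a picture frame with a 356×189 mm rectangular opening (x by z) and a uniform 75 mm border on every side. Frame depth is 33 mm along y. It is built from two vertical stiles running the full outside height and two horizontal rails spanning the gap between the stiles.

The picture frame is on top of the table.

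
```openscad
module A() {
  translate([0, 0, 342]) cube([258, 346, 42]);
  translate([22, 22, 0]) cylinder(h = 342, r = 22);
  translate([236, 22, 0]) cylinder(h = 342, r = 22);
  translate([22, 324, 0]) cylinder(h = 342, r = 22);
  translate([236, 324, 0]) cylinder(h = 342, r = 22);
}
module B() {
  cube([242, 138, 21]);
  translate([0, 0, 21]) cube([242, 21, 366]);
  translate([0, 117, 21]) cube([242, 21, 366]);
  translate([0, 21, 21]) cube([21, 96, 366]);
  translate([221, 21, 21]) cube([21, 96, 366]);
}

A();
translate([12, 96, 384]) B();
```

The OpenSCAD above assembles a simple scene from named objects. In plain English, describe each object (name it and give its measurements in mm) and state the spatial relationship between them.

A is a four-legged stool. The seat is a 258×346×42 mm slab whose top surface is at z = 384 mm; four round legs, each 44 mm in diameter, run from the floor (z = 0) to the underside of the seat, each leg's axis is inset half a diameter from the nearest pair of seat edges (so the leg's bounding box is flush with the corner).

B is an open-topped rectangular box: outside dimensions 242×138×387 mm, with a uniform wall and base thickness of 21 mm. The base is a full 242×138 slab on the floor; four walls sit on top of the base. The front and back walls (the −y and +y sides) span the full width; the two side walls fit between them.

The open box is on top of the stool.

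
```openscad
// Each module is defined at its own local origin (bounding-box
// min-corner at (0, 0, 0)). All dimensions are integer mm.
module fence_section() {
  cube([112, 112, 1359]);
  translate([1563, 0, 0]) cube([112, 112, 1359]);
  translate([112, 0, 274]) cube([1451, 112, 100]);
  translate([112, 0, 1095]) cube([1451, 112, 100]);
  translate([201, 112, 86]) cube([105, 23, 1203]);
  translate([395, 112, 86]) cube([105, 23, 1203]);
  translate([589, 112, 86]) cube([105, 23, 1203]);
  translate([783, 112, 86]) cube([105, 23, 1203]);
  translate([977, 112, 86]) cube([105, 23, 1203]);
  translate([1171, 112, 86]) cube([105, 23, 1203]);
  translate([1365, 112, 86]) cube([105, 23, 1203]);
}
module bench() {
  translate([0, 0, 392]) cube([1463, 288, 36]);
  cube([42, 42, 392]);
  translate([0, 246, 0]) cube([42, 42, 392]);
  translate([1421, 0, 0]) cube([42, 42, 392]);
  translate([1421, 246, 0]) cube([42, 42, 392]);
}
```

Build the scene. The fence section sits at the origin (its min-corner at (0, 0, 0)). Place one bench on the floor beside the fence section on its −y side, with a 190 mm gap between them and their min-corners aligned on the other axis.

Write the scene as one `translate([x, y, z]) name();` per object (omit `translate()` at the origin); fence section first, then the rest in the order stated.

fence_section();
translate([0, -478, 0]) bench();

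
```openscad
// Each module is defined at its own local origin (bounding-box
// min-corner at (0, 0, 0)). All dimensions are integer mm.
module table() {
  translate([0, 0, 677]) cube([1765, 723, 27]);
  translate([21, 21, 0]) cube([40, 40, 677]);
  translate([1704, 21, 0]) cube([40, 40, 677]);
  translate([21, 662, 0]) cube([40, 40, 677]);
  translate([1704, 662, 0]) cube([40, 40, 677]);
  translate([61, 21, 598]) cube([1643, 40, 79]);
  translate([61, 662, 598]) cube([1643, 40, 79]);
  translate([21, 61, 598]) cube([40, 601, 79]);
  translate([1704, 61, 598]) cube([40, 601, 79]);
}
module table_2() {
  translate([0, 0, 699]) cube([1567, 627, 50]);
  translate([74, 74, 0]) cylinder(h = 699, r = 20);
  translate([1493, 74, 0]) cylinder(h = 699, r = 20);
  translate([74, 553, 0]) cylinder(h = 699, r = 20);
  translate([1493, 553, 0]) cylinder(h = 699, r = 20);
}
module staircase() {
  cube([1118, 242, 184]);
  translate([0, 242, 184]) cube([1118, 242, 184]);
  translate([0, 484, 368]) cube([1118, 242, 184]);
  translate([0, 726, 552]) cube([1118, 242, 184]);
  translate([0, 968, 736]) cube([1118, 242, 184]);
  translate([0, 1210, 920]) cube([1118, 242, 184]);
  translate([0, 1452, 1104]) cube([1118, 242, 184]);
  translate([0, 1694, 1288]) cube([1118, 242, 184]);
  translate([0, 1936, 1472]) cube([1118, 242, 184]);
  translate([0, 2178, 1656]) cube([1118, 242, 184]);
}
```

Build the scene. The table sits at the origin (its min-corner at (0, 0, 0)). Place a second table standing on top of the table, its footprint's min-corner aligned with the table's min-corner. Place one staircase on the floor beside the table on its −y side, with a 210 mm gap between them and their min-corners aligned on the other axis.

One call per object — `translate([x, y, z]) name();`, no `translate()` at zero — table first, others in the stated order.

table();
translate([0, 0, 704]) table_2();
translate([0, -2630, 0]) staircase();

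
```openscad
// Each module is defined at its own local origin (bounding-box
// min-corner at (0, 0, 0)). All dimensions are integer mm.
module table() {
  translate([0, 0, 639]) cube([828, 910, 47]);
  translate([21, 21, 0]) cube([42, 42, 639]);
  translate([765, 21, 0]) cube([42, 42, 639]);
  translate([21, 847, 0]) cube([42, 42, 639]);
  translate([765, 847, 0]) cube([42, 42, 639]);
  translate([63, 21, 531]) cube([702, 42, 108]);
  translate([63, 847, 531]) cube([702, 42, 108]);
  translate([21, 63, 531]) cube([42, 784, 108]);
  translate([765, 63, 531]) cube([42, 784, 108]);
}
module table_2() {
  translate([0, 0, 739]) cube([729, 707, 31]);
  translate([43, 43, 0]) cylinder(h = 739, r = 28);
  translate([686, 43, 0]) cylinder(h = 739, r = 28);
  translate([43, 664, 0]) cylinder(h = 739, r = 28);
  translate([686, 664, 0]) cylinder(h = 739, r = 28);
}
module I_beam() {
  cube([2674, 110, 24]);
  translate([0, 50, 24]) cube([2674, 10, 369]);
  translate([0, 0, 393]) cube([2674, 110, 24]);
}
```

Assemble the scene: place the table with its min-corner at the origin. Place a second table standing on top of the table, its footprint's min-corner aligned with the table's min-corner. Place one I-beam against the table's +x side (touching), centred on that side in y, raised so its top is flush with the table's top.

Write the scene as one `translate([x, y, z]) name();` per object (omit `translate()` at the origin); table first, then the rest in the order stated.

table();
translate([0, 0, 686]) table_2();
translate([828, 400, 269]) I_beam();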